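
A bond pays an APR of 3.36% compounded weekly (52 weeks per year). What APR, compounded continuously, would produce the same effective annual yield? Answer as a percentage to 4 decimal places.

3.3589%

EAR = (1 + 0.0336/52)^52 − 1 = 0.034160.
Equivalent continuous rate: r = ln(1 + 0.034160) = 0.033589 = 3.3589%.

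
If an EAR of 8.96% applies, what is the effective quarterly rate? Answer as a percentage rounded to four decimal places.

2.1684%

The per-quarter rate i satisfies (1 + i)^4 = 1 + 0.0896.
i = 1.0896^(1/4) − 1 = 0.0216844 = 2.1684%.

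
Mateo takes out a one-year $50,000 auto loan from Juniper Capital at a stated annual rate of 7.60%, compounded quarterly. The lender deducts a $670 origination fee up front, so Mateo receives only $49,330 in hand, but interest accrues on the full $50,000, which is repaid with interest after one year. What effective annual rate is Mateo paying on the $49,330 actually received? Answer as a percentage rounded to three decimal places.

9.284%

Amount owed after one year: 50,000 × (1 + 0.0760/4)^4 = 50,000 × 1.078194 = $53,909.68.
Effective rate on net proceeds: 53,909.68 / 49,330 − 1 = 0.092838 = 9.284%.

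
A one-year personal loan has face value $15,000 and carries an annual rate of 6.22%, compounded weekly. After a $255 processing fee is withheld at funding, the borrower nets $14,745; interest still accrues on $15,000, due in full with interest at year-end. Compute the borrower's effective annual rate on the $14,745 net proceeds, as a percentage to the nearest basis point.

8.25%

Amount owed after one year: 15,000 × (1 + 0.0622/52)^52 = 15,000 × 1.064136 = $15,962.03.
Effective rate on net proceeds: 15,962.03 / 14,745 − 1 = 0.082539 = 8.25%.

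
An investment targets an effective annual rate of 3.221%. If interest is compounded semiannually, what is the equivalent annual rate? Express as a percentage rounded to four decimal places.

3.1955%

(1 + r/2)^2 − 1 = 0.03221, so 1 + r/2 = 1.03221^(1/2).
r/2 = 0.015977, so r = 0.031955 = 3.1955%.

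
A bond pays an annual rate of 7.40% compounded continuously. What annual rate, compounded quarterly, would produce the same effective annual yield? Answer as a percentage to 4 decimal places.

7.4689%

EAR under continuous compounding: e^0.0740 − 1 = 0.076807.
Solve (1 + r/4)^4 = 1.076807: r/4 = 1.076807^(1/4) − 1 = 0.018672, so r = 0.074689 = 7.4689%.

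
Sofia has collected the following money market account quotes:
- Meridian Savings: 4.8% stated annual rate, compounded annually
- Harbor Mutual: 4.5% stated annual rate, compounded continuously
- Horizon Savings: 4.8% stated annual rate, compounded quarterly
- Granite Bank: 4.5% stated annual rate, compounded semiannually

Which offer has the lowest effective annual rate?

Meridian Savings: compounded annually, EAR = 4.800%
Harbor Mutual: e^0.045 − 1 = 4.603%
Horizon Savings: (1 + 0.048/4)^4 − 1 = 4.887%
Granite Bank: (1 + 0.045/2)^2 − 1 = 4.551%
The lowest effective annual rate is Granite Bank at 4.551%.

Granite Bank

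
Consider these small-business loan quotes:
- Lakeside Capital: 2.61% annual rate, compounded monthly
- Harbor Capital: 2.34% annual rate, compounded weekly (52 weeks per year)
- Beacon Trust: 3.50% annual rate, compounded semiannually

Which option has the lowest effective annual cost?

Harbor Capital

Lakeside Capital: (1 + 0.0261/12)^12 − 1 = 2.641%
Harbor Capital: (1 + 0.0234/52)^52 − 1 = 2.367%
Beacon Trust: (1 + 0.0350/2)^2 − 1 = 3.531%
The lowest effective annual rate is Harbor Capital at 2.367%.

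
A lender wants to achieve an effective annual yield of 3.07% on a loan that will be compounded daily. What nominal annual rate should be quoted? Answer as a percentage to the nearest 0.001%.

(1 + r/365)^365 − 1 = 0.0307, so 1 + r/365 = 1.0307^(1/365).
r/365 = 0.000083, so r = 0.030239 = 3.024%.

3.024%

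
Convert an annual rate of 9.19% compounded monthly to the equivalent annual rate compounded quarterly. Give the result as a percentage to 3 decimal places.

EAR = (1 + 0.0919/12)^12 − 1 = 0.095871.
Solve (1 + r/4)^4 = 1.095871: r/4 = 1.095871^(1/4) − 1 = 0.023151, so r = 0.092606 = 9.261%.

9.261%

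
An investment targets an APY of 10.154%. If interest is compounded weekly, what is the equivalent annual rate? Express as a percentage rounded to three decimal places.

(1 + r/52)^52 − 1 = 0.10154, so 1 + r/52 = 1.10154^(1/52).
r/52 = 0.001862, so r = 0.096799 = 9.680%.

9.680%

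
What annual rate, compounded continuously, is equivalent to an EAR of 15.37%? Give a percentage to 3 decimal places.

Continuous: nominal r satisfies e^r − 1 = 0.1537.
r = ln(1 + 0.1537) = ln(1.1537) = 0.142974 = 14.297%.

14.297%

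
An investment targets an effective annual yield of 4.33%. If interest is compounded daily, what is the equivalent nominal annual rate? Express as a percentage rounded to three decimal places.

(1 + r/365)^365 − 1 = 0.0433, so 1 + r/365 = 1.0433^(1/365).
r/365 = 0.000116, so r = 0.042391 = 4.239%.

4.239%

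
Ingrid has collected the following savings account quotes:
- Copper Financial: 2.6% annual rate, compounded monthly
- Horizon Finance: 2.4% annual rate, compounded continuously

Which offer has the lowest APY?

Horizon Finance

Copper Financial: (1 + 0.026/12)^12 − 1 = 2.631%
Horizon Finance: e^0.024 − 1 = 2.429%
The lowest effective annual rate is Horizon Finance at 2.429%.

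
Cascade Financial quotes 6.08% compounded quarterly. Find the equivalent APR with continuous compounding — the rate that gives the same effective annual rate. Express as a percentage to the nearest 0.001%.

EAR = (1 + 0.0608/4)^4 − 1 = 0.062200.
Equivalent continuous rate: r = ln(1 + 0.062200) = 0.060343 = 6.034%.

6.034%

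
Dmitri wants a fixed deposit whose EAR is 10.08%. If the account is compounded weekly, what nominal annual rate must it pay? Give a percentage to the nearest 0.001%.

(1 + r/52)^52 − 1 = 0.1008, so 1 + r/52 = 1.1008^(1/52).
r/52 = 0.001849, so r = 0.096126 = 9.613%.

9.613%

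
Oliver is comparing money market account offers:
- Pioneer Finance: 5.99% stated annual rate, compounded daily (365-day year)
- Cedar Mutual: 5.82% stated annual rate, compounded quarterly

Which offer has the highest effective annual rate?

Pioneer Finance

Pioneer Finance: (1 + 0.0599/365)^365 − 1 = 6.173%
Cedar Mutual: (1 + 0.0582/4)^4 − 1 = 5.948%
The highest effective annual rate is Pioneer Finance at 6.173%.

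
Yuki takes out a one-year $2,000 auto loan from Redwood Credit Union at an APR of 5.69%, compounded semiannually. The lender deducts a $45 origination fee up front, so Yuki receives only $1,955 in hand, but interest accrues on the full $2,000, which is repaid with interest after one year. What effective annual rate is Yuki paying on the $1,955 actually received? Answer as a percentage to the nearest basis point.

Amount owed after one year: 2,000 × (1 + 0.0569/2)^2 = 2,000 × 1.057709 = $2,115.42.
Effective rate on net proceeds: 2,115.42 / 1,955 − 1 = 0.082056 = 8.21%.

8.21%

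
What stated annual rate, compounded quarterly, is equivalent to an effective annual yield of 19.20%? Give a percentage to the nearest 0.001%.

17.955%

(1 + r/4)^4 − 1 = 0.1920, so 1 + r/4 = 1.1920^(1/4).
r/4 = 0.044886, so r = 0.179545 = 17.955%.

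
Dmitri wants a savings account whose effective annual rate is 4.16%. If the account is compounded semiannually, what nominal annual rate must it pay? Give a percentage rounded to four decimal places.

4.1176%

(1 + r/2)^2 − 1 = 0.0416, so 1 + r/2 = 1.0416^(1/2).
r/2 = 0.020588, so r = 0.041176 = 4.1176%.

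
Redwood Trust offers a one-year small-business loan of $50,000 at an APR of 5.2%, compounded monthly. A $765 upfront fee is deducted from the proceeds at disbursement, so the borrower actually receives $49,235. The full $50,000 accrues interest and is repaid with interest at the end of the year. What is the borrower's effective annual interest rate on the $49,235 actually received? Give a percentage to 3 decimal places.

Amount owed after one year: 50,000 × (1 + 0.052/12)^12 = 50,000 × 1.053257 = $52,662.87.
Effective rate on net proceeds: 52,662.87 / 49,235 − 1 = 0.069623 = 6.962%.

6.962%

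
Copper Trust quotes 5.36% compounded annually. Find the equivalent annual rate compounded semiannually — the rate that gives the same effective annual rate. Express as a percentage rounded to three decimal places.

Compounded annually, EAR = nominal = 0.053600.
Solve (1 + r/2)^2 = 1.053600: r/2 = 1.053600^(1/2) − 1 = 0.026450, so r = 0.052900 = 5.290%.

5.290%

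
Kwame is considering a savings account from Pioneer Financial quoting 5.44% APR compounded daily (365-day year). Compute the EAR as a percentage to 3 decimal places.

EAR = (1 + 0.0544/365)^365 − 1.
= 1.055903 − 1 = 5.590%.

5.590%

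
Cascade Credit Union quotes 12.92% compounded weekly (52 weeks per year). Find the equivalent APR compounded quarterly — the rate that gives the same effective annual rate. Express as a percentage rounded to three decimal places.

EAR = (1 + 0.1292/52)^52 − 1 = 0.137735.
Solve (1 + r/4)^4 = 1.137735: r/4 = 1.137735^(1/4) − 1 = 0.032786, so r = 0.131144 = 13.114%.

13.114%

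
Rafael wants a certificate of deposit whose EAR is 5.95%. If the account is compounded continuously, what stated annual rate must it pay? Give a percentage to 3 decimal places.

Continuous: nominal r satisfies e^r − 1 = 0.0595.
r = ln(1 + 0.0595) = ln(1.0595) = 0.057797 = 5.780%.

5.780%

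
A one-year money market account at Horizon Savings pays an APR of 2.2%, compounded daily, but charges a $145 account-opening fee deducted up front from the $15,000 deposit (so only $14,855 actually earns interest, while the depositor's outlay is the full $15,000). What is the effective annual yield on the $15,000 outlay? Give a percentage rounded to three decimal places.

1.236%

Value after one year: 14,855 × (1 + 0.022/365)^365 = 14,855 × 1.022243 = $15,185.42.
Effective yield on the $15,000 outlay: 15,185.42 / 15,000 − 1 = 0.012361 = 1.236%.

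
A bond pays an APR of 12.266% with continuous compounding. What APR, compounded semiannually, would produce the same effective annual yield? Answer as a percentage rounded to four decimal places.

12.6499%

EAR under continuous compounding: e^0.12266 − 1 = 0.130500.
Solve (1 + r/2)^2 = 1.130500: r/2 = 1.130500^(1/2) − 1 = 0.063250, so r = 0.126499 = 12.6499%.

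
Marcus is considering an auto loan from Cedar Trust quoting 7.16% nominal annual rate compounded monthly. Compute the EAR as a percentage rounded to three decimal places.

7.400%

EAR = (1 + 0.0716/12)^12 − 1.
= 1.073997 − 1 = 7.400%.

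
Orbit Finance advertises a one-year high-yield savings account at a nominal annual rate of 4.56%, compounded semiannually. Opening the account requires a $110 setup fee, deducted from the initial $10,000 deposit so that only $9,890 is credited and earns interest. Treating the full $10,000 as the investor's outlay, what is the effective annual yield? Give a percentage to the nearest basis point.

Value after one year: 9,890 × (1 + 0.0456/2)^2 = 9,890 × 1.046120 = $10,346.13.
Effective yield on the $10,000 outlay: 10,346.13 / 10,000 − 1 = 0.034613 = 3.46%.

3.46%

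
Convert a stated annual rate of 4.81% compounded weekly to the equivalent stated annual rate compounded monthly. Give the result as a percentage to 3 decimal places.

4.817%

EAR = (1 + 0.0481/52)^52 − 1 = 0.049252.
Solve (1 + r/12)^12 = 1.049252: r/12 = 1.049252^(1/12) − 1 = 0.004015, so r = 0.048174 = 4.817%.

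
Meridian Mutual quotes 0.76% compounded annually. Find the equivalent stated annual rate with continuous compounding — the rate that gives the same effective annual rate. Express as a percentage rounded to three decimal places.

Compounded annually, EAR = nominal = 0.007600.
Equivalent continuous rate: r = ln(1 + 0.007600) = 0.007571 = 0.757%.

0.757%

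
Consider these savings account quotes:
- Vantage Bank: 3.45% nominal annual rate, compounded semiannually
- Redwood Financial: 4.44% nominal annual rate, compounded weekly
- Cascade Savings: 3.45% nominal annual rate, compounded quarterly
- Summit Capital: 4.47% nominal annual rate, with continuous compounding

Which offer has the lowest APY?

Vantage Bank: (1 + 0.0345/2)^2 − 1 = 3.480%
Redwood Financial: (1 + 0.0444/52)^52 − 1 = 4.538%
Cascade Savings: (1 + 0.0345/4)^4 − 1 = 3.495%
Summit Capital: e^0.0447 − 1 = 4.571%
The lowest effective annual rate is Vantage Bank at 3.480%.

Vantage Bank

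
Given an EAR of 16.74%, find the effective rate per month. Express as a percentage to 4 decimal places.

The per-month rate i satisfies (1 + i)^12 = 1 + 0.1674.
i = 1.1674^(1/12) − 1 = 0.0129818 = 1.2982%.

1.2982%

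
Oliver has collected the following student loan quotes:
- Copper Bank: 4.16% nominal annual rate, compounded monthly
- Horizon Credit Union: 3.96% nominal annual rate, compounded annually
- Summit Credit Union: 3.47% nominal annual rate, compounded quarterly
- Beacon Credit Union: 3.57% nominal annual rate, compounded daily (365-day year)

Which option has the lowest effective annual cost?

Copper Bank: (1 + 0.0416/12)^12 − 1 = 4.240%
Horizon Credit Union: compounded annually, EAR = 3.960%
Summit Credit Union: (1 + 0.0347/4)^4 − 1 = 3.515%
Beacon Credit Union: (1 + 0.0357/365)^365 − 1 = 3.634%
The lowest effective annual rate is Summit Credit Union at 3.515%.

Summit Credit Union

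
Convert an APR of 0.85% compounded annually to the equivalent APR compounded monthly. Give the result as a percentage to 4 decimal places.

Compounded annually, EAR = nominal = 0.008500.
Solve (1 + r/12)^12 = 1.008500: r/12 = 1.008500^(1/12) − 1 = 0.000706, so r = 0.008467 = 0.8467%.

0.8467%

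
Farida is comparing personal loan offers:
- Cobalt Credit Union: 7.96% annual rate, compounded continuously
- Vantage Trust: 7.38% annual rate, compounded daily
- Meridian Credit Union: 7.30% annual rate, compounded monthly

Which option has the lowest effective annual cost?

Cobalt Credit Union: e^0.0796 − 1 = 8.285%
Vantage Trust: (1 + 0.0738/365)^365 − 1 = 7.658%
Meridian Credit Union: (1 + 0.0730/12)^12 − 1 = 7.549%
The lowest effective annual rate is Meridian Credit Union at 7.549%.

Meridian Credit Union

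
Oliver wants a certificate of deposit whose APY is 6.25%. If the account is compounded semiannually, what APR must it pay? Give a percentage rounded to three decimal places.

(1 + r/2)^2 − 1 = 0.0625, so 1 + r/2 = 1.0625^(1/2).
r/2 = 0.030776, so r = 0.061553 = 6.155%.

6.155%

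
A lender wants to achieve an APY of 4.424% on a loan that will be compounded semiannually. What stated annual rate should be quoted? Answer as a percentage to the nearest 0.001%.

4.376%

(1 + r/2)^2 − 1 = 0.04424, so 1 + r/2 = 1.04424^(1/2).
r/2 = 0.021881, so r = 0.043761 = 4.376%.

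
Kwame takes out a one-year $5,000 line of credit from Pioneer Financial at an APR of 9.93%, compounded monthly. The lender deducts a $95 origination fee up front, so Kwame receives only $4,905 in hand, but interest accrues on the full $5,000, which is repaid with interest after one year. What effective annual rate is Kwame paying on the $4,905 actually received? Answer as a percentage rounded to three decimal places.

Amount owed after one year: 5,000 × (1 + 0.0993/12)^12 = 5,000 × 1.103946 = $5,519.73.
Effective rate on net proceeds: 5,519.73 / 4,905 − 1 = 0.125328 = 12.533%.

12.533%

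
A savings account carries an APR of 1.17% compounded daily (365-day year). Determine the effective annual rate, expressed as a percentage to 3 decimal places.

1.177%

EAR = (1 + 0.0117/365)^365 − 1.
= 1.011769 − 1 = 1.177%.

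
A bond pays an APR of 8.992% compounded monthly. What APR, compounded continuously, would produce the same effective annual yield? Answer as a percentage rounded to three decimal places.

8.958%

EAR = (1 + 0.08992/12)^12 − 1 = 0.093720.
Equivalent continuous rate: r = ln(1 + 0.093720) = 0.089585 = 8.958%.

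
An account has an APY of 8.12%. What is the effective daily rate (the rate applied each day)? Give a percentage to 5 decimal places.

The per-day rate i satisfies (1 + i)^365 = 1 + 0.0812.
i = 1.0812^(1/365) − 1 = 0.0002139 = 0.02139%.

0.02139%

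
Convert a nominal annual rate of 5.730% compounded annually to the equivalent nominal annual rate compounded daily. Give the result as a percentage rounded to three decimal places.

Compounded annually, EAR = nominal = 0.057300.
Solve (1 + r/365)^365 = 1.057300: r/365 = 1.057300^(1/365) − 1 = 0.000153, so r = 0.055723 = 5.572%.

5.572%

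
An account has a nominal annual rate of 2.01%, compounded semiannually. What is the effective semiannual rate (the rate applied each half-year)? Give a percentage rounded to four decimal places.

With a nominal annual rate compounded semiannually, the periodic rate is the nominal rate divided by 2.
i = 0.0201 / 2 = 0.0100500 = 1.0050%.

1.0050%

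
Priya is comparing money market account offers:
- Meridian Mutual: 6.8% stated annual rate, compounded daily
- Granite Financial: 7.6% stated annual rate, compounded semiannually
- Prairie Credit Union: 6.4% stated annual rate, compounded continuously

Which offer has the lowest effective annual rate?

Prairie Credit Union

Meridian Mutual: (1 + 0.068/365)^365 − 1 = 7.036%
Granite Financial: (1 + 0.076/2)^2 − 1 = 7.744%
Prairie Credit Union: e^0.064 − 1 = 6.609%
The lowest effective annual rate is Prairie Credit Union at 6.609%.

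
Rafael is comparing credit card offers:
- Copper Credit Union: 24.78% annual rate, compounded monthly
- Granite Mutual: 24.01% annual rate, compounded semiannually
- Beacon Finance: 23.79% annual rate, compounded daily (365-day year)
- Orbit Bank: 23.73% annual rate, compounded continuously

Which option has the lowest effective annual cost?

Granite Mutual

Copper Credit Union: (1 + 0.2478/12)^12 − 1 = 27.797%
Granite Mutual: (1 + 0.2401/2)^2 − 1 = 25.451%
Beacon Finance: (1 + 0.2379/365)^365 − 1 = 26.848%
Orbit Bank: e^0.2373 − 1 = 26.782%
The lowest effective annual rate is Granite Mutual at 25.451%.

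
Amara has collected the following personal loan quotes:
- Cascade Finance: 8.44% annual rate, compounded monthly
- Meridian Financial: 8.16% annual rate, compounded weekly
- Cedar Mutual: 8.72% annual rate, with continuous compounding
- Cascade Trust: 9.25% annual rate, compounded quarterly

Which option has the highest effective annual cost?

Cascade Trust

Cascade Finance: (1 + 0.0844/12)^12 − 1 = 8.774%
Meridian Financial: (1 + 0.0816/52)^52 − 1 = 8.495%
Cedar Mutual: e^0.0872 − 1 = 9.111%
Cascade Trust: (1 + 0.0925/4)^4 − 1 = 9.576%
The highest effective annual rate is Cascade Trust at 9.576%.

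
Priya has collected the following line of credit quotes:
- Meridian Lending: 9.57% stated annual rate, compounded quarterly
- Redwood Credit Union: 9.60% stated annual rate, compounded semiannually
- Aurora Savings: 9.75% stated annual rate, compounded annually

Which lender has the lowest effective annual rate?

Aurora Savings

Meridian Lending: (1 + 0.0957/4)^4 − 1 = 9.919%
Redwood Credit Union: (1 + 0.0960/2)^2 − 1 = 9.830%
Aurora Savings: compounded annually, EAR = 9.750%
The lowest effective annual rate is Aurora Savings at 9.750%.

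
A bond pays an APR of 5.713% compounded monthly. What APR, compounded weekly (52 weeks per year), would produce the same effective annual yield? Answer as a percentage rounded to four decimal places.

EAR = (1 + 0.05713/12)^12 − 1 = 0.058650.
Solve (1 + r/52)^52 = 1.058650: r/52 = 1.058650^(1/52) − 1 = 0.001097, so r = 0.057026 = 5.7026%.

5.7026%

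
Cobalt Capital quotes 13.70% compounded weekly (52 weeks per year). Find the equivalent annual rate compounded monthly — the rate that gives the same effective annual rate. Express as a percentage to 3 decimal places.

EAR = (1 + 0.1370/52)^52 − 1 = 0.146622.
Solve (1 + r/12)^12 = 1.146622: r/12 = 1.146622^(1/12) − 1 = 0.011467, so r = 0.137603 = 13.760%.

13.760%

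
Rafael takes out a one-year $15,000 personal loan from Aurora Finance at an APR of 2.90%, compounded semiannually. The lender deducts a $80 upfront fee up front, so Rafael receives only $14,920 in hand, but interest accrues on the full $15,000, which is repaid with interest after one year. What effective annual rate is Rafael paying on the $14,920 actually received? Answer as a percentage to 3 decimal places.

Amount owed after one year: 15,000 × (1 + 0.0290/2)^2 = 15,000 × 1.029210 = $15,438.15.
Effective rate on net proceeds: 15,438.15 / 14,920 − 1 = 0.034729 = 3.473%.

3.473%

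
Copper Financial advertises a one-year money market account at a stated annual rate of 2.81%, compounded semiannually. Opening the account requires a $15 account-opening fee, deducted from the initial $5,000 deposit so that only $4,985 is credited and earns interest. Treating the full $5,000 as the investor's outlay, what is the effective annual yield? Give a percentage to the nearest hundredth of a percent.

2.52%

Value after one year: 4,985 × (1 + 0.0281/2)^2 = 4,985 × 1.028297 = $5,126.06.
Effective yield on the $5,000 outlay: 5,126.06 / 5,000 − 1 = 0.025213 = 2.52%.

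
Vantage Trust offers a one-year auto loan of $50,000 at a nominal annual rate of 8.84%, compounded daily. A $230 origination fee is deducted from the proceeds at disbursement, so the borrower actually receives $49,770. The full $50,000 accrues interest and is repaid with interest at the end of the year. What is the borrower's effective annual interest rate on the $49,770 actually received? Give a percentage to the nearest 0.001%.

Amount owed after one year: 50,000 × (1 + 0.0884/365)^365 = 50,000 × 1.092413 = $54,620.67.
Effective rate on net proceeds: 54,620.67 / 49,770 − 1 = 0.097462 = 9.746%.

9.746%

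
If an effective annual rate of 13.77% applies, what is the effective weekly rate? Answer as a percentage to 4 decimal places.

The per-week rate i satisfies (1 + i)^52 = 1 + 0.1377.
i = 1.1377^(1/52) − 1 = 0.0024840 = 0.2484%.

0.2484%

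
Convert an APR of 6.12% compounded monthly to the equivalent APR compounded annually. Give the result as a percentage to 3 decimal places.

6.295%

EAR = (1 + 0.0612/12)^12 − 1 = 0.062946.
Compounded annually, the equivalent nominal rate is the EAR itself: 6.295%.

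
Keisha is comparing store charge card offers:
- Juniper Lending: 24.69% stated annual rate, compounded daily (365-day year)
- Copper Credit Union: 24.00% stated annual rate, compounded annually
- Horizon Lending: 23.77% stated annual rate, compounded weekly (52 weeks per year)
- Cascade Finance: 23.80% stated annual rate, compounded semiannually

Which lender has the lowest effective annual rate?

Copper Credit Union

Juniper Lending: (1 + 0.2469/365)^365 − 1 = 27.994%
Copper Credit Union: compounded annually, EAR = 24.000%
Horizon Lending: (1 + 0.2377/52)^52 − 1 = 26.764%
Cascade Finance: (1 + 0.2380/2)^2 − 1 = 25.216%
The lowest effective annual rate is Copper Credit Union at 24.000%.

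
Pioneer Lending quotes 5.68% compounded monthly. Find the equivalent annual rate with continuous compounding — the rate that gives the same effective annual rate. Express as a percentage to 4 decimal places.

5.6666%

EAR = (1 + 0.0568/12)^12 − 1 = 0.058302.
Equivalent continuous rate: r = ln(1 + 0.058302) = 0.056666 = 5.6666%.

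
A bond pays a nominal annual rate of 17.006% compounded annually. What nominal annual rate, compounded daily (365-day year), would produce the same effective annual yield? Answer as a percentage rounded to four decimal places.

15.7089%

Compounded annually, EAR = nominal = 0.170060.
Solve (1 + r/365)^365 = 1.170060: r/365 = 1.170060^(1/365) − 1 = 0.000430, so r = 0.157089 = 15.7089%.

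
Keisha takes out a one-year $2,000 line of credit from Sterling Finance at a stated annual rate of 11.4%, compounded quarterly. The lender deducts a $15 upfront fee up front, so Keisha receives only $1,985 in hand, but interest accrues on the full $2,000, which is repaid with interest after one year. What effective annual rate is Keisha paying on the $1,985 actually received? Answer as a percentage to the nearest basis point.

Amount owed after one year: 2,000 × (1 + 0.114/4)^4 = 2,000 × 1.118967 = $2,237.93.
Effective rate on net proceeds: 2,237.93 / 1,985 − 1 = 0.127422 = 12.74%.

12.74%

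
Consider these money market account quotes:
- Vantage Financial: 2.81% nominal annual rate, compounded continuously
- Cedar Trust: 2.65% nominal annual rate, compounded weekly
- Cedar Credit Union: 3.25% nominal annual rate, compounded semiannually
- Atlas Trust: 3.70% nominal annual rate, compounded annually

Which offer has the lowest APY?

Cedar Trust

Vantage Financial: e^0.0281 − 1 = 2.850%
Cedar Trust: (1 + 0.0265/52)^52 − 1 = 2.685%
Cedar Credit Union: (1 + 0.0325/2)^2 − 1 = 3.276%
Atlas Trust: compounded annually, EAR = 3.700%
The lowest effective annual rate is Cedar Trust at 2.685%.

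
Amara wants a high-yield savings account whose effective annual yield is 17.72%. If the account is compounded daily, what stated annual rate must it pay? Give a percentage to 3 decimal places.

16.318%

(1 + r/365)^365 − 1 = 0.1772, so 1 + r/365 = 1.1772^(1/365).
r/365 = 0.000447, so r = 0.163175 = 16.318%.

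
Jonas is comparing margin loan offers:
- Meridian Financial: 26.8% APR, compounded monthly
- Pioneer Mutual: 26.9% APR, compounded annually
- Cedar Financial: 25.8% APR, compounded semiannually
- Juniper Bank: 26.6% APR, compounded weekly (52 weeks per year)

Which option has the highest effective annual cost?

Meridian Financial: (1 + 0.268/12)^12 − 1 = 30.350%
Pioneer Mutual: compounded annually, EAR = 26.900%
Cedar Financial: (1 + 0.258/2)^2 − 1 = 27.464%
Juniper Bank: (1 + 0.266/52)^52 − 1 = 30.385%
The highest effective annual rate is Juniper Bank at 30.385%.

Juniper Bank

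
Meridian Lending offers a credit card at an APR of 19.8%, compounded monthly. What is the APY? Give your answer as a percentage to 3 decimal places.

EAR = (1 + 0.198/12)^12 − 1.
= 1.216994 − 1 = 21.699%.

21.699%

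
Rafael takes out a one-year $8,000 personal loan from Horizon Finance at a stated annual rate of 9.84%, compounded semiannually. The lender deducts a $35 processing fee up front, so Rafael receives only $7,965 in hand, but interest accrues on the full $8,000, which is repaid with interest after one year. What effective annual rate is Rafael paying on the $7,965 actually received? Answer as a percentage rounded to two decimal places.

10.57%

Amount owed after one year: 8,000 × (1 + 0.0984/2)^2 = 8,000 × 1.100821 = $8,806.57.
Effective rate on net proceeds: 8,806.57 / 7,965 − 1 = 0.105658 = 10.57%.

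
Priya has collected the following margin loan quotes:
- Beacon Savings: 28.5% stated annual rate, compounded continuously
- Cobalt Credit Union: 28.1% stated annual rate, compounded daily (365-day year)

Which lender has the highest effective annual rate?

Beacon Savings: e^0.285 − 1 = 32.976%
Cobalt Credit Union: (1 + 0.281/365)^365 − 1 = 32.431%
The highest effective annual rate is Beacon Savings at 32.976%.

Beacon Savings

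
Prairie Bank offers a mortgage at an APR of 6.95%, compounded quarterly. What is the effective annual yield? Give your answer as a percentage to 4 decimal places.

EAR = (1 + 0.0695/4)^4 − 1.
= (1 + 0.017375)^4 − 1 = 1.071332 − 1 = 7.1332%.

7.1332%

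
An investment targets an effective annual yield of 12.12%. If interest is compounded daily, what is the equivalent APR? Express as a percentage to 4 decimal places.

11.4417%

(1 + r/365)^365 − 1 = 0.1212, so 1 + r/365 = 1.1212^(1/365).
r/365 = 0.000313, so r = 0.114417 = 11.4417%.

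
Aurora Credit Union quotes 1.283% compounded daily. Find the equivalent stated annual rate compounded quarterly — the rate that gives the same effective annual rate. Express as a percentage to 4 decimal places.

1.2850%

EAR = (1 + 0.01283/365)^365 − 1 = 0.012912.
Solve (1 + r/4)^4 = 1.012912: r/4 = 1.012912^(1/4) − 1 = 0.003213, so r = 0.012850 = 1.2850%.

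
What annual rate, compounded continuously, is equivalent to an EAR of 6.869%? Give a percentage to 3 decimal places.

Continuous: nominal r satisfies e^r − 1 = 0.06869.
r = ln(1 + 0.06869) = ln(1.06869) = 0.066434 = 6.643%.

6.643%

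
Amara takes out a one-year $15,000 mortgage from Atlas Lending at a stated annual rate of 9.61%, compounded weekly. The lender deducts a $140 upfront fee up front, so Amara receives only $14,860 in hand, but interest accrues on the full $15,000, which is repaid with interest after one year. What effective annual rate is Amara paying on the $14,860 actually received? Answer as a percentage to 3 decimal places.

Amount owed after one year: 15,000 × (1 + 0.0961/52)^52 = 15,000 × 1.100772 = $16,511.57.
Effective rate on net proceeds: 16,511.57 / 14,860 − 1 = 0.111142 = 11.114%.

11.114%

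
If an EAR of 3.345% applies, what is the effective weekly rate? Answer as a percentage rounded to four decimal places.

The per-week rate i satisfies (1 + i)^52 = 1 + 0.03345.
i = 1.03345^(1/52) − 1 = 0.0006329 = 0.0633%.

0.0633%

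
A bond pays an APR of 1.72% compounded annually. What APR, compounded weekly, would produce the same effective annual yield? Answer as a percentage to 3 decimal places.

1.706%

Compounded annually, EAR = nominal = 0.017200.
Solve (1 + r/52)^52 = 1.017200: r/52 = 1.017200^(1/52) − 1 = 0.000328, so r = 0.017057 = 1.706%.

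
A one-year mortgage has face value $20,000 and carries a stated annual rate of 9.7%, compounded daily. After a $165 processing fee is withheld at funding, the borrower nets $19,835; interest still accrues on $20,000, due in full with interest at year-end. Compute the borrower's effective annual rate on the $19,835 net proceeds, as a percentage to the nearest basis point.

Amount owed after one year: 20,000 × (1 + 0.097/365)^365 = 20,000 × 1.101846 = $22,036.92.
Effective rate on net proceeds: 22,036.92 / 19,835 − 1 = 0.111012 = 11.10%.

11.10%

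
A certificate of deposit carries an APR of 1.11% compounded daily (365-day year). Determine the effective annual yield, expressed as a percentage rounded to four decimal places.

EAR = (1 + 0.0111/365)^365 − 1.
= (1 + 0.000030)^365 − 1 = 1.011162 − 1 = 1.1162%.

1.1162%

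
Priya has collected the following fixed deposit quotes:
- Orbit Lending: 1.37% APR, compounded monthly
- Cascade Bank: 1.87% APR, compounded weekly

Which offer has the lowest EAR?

Orbit Lending

Orbit Lending: (1 + 0.0137/12)^12 − 1 = 1.379%
Cascade Bank: (1 + 0.0187/52)^52 − 1 = 1.887%
The lowest effective annual rate is Orbit Lending at 1.379%.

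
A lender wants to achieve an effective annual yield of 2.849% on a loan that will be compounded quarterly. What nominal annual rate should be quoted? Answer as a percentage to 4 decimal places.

2.8191%

(1 + r/4)^4 − 1 = 0.02849, so 1 + r/4 = 1.02849^(1/4).
r/4 = 0.007048, so r = 0.028191 = 2.8191%.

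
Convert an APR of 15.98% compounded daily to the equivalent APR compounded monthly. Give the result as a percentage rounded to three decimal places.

EAR = (1 + 0.1598/365)^365 − 1 = 0.173235.
Solve (1 + r/12)^12 = 1.173235: r/12 = 1.173235^(1/12) − 1 = 0.013403, so r = 0.160833 = 16.083%.

16.083%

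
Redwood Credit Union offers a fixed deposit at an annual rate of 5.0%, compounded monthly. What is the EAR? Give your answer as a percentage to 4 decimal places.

5.1162%

EAR = (1 + 0.050/12)^12 − 1.
= (1 + 0.004167)^12 − 1 = 1.051162 − 1 = 5.1162%.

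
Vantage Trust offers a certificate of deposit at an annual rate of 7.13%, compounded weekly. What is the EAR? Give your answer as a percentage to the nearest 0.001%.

EAR = (1 + 0.0713/52)^52 − 1.
= (1 + 0.001371)^52 − 1 = 1.073851 − 1 = 7.385%.

7.385%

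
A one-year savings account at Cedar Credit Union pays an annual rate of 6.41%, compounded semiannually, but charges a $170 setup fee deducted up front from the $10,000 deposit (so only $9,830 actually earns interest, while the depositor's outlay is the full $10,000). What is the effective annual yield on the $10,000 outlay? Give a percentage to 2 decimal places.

Value after one year: 9,830 × (1 + 0.0641/2)^2 = 9,830 × 1.065127 = $10,470.20.
Effective yield on the $10,000 outlay: 10,470.20 / 10,000 − 1 = 0.047020 = 4.70%.

4.70%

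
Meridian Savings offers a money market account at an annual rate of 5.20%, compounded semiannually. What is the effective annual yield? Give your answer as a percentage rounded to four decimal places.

EAR = (1 + 0.0520/2)^2 − 1.
= (1 + 0.026000)^2 − 1 = 1.052676 − 1 = 5.2676%.

5.2676%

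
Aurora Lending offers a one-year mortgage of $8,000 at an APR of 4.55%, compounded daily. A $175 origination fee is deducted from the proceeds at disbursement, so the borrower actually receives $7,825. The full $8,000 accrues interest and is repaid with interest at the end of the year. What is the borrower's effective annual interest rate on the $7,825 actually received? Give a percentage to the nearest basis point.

7.00%

Amount owed after one year: 8,000 × (1 + 0.0455/365)^365 = 8,000 × 1.046548 = $8,372.38.
Effective rate on net proceeds: 8,372.38 / 7,825 − 1 = 0.069953 = 7.00%.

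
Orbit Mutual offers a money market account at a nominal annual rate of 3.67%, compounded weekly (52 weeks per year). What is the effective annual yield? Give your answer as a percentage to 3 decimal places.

3.737%

EAR = (1 + 0.0367/52)^52 − 1.
= 1.037368 − 1 = 3.737%.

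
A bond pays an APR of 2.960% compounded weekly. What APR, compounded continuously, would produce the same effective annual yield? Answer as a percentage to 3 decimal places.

2.959%

EAR = (1 + 0.02960/52)^52 − 1 = 0.030034.
Equivalent continuous rate: r = ln(1 + 0.030034) = 0.029592 = 2.959%.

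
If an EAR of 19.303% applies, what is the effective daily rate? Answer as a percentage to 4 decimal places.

0.0484%

The per-day rate i satisfies (1 + i)^365 = 1 + 0.19303.
i = 1.19303^(1/365) − 1 = 0.0004837 = 0.0484%.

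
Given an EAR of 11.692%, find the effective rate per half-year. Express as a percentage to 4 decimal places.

The per-half-year rate i satisfies (1 + i)^2 = 1 + 0.11692.
i = 1.11692^(1/2) − 1 = 0.0568444 = 5.6844%.

5.6844%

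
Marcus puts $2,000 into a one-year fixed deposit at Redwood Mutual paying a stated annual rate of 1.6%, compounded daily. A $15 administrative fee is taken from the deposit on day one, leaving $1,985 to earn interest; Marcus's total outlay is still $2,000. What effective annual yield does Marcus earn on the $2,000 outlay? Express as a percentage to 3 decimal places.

Value after one year: 1,985 × (1 + 0.016/365)^365 = 1,985 × 1.016128 = $2,017.01.
Effective yield on the $2,000 outlay: 2,017.01 / 2,000 − 1 = 0.008507 = 0.851%.

0.851%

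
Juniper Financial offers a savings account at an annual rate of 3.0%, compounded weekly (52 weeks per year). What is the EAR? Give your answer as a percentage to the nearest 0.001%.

3.045%

EAR = (1 + 0.030/52)^52 − 1.
= (1 + 0.000577)^52 − 1 = 1.030446 − 1 = 3.045%.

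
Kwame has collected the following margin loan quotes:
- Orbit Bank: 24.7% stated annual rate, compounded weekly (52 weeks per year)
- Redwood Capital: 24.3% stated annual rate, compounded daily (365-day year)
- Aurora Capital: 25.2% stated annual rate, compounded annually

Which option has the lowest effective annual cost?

Aurora Capital

Orbit Bank: (1 + 0.247/52)^52 − 1 = 27.943%
Redwood Capital: (1 + 0.243/365)^365 − 1 = 27.497%
Aurora Capital: compounded annually, EAR = 25.200%
The lowest effective annual rate is Aurora Capital at 25.200%.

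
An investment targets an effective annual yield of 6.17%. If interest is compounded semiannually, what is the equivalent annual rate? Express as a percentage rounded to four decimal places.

6.0777%

(1 + r/2)^2 − 1 = 0.0617, so 1 + r/2 = 1.0617^(1/2).
r/2 = 0.030388, so r = 0.060777 = 6.0777%.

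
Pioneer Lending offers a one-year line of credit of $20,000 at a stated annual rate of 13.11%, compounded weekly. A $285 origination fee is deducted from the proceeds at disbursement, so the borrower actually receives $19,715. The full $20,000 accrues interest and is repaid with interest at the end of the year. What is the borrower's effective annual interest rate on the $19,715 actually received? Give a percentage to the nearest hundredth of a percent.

15.64%

Amount owed after one year: 20,000 × (1 + 0.1311/52)^52 = 20,000 × 1.139894 = $22,797.87.
Effective rate on net proceeds: 22,797.87 / 19,715 − 1 = 0.156372 = 15.64%.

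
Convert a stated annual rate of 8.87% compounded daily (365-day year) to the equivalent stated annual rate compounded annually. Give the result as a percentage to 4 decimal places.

9.2741%

EAR = (1 + 0.0887/365)^365 − 1 = 0.092741.
Compounded annually, the equivalent nominal rate is the EAR itself: 9.2741%.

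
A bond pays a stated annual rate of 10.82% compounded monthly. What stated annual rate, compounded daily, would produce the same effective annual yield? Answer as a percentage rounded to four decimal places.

EAR = (1 + 0.1082/12)^12 − 1 = 0.113730.
Solve (1 + r/365)^365 = 1.113730: r/365 = 1.113730^(1/365) − 1 = 0.000295, so r = 0.107731 = 10.7731%.

10.7731%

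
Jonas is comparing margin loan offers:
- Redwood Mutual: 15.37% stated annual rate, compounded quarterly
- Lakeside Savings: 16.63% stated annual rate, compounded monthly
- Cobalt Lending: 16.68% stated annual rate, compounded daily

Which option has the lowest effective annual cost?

Redwood Mutual: (1 + 0.1537/4)^4 − 1 = 16.279%
Lakeside Savings: (1 + 0.1663/12)^12 − 1 = 17.958%
Cobalt Lending: (1 + 0.1668/365)^365 − 1 = 18.147%
The lowest effective annual rate is Redwood Mutual at 16.279%.

Redwood Mutual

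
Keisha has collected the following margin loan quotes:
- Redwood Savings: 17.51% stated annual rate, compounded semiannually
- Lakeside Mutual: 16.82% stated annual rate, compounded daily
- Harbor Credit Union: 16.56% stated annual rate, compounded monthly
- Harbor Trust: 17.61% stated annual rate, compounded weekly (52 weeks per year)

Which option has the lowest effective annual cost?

Harbor Credit Union

Redwood Savings: (1 + 0.1751/2)^2 − 1 = 18.277%
Lakeside Mutual: (1 + 0.1682/365)^365 − 1 = 18.313%
Harbor Credit Union: (1 + 0.1656/12)^12 − 1 = 17.877%
Harbor Trust: (1 + 0.1761/52)^52 − 1 = 19.220%
The lowest effective annual rate is Harbor Credit Union at 17.877%.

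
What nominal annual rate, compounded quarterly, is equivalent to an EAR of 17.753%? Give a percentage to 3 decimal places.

16.680%

(1 + r/4)^4 − 1 = 0.17753, so 1 + r/4 = 1.17753^(1/4).
r/4 = 0.041701, so r = 0.166803 = 16.680%.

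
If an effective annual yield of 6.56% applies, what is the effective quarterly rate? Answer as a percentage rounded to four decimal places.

The per-quarter rate i satisfies (1 + i)^4 = 1 + 0.0656.
i = 1.0656^(1/4) − 1 = 0.0160113 = 1.6011%.

1.6011%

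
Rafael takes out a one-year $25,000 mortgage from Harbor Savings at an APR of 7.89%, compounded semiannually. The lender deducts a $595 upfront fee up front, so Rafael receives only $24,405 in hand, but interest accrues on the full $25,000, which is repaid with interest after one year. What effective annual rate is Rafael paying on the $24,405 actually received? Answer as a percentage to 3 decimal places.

Amount owed after one year: 25,000 × (1 + 0.0789/2)^2 = 25,000 × 1.080456 = $27,011.41.
Effective rate on net proceeds: 27,011.41 / 24,405 − 1 = 0.106798 = 10.680%.

10.680%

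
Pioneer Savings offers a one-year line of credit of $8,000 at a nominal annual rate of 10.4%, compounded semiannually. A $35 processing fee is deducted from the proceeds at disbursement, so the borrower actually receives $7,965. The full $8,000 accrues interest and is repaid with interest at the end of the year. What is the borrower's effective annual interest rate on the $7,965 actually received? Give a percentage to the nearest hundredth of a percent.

Amount owed after one year: 8,000 × (1 + 0.104/2)^2 = 8,000 × 1.106704 = $8,853.63.
Effective rate on net proceeds: 8,853.63 / 7,965 − 1 = 0.111567 = 11.16%.

11.16%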